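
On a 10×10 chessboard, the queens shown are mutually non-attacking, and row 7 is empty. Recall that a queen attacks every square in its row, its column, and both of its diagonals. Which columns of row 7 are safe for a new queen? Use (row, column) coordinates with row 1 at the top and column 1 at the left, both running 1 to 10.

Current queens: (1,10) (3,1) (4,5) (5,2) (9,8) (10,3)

(1,10) attacks row 7 at column 10 and diagonals 4.
(3,1) attacks row 7 at column 1 and diagonals 5.
(4,5) attacks row 7 at column 5 and diagonals 2, 8.
(5,2) attacks row 7 at column 2 and diagonals 4.
(9,8) attacks row 7 at column 8 and diagonals 6, 10.
(10,3) attacks row 7 at column 3 and diagonals 6.
Attacked columns: {1, 2, 3, 4, 5, 6, 8, 10}. Safe: {7, 9}.

columns 7, 9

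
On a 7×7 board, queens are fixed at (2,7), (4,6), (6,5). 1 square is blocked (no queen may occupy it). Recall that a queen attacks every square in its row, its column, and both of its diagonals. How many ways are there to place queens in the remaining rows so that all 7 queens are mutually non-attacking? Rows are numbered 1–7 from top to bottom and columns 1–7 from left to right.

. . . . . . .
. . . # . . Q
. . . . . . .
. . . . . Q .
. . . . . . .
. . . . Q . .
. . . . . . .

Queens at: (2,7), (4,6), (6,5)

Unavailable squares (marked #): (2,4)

Branch on row 1: col 1 → 0; col 2 → 0; col 4 → 1.
Sum: 0 + 0 + 1 = 1.

1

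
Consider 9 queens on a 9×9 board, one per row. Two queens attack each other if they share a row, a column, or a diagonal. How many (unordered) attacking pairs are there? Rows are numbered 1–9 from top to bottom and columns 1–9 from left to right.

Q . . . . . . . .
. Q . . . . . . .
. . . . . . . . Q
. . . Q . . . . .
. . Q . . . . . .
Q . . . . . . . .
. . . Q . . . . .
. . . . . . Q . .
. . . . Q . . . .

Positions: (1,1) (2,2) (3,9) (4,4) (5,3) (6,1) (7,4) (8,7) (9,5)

6

Same column: (1,1)–(6,1) (column 1); (4,4)–(7,4) (column 4).
Same diagonal: (1,1)–(2,2) (|1−2| = |1−2| = 1); (1,1)–(4,4) (|1−4| = |1−4| = 3); (2,2)–(4,4) (|2−4| = |2−4| = 2); (4,4)–(5,3) (|4−5| = |4−3| = 1).
Total attacking pairs: 6.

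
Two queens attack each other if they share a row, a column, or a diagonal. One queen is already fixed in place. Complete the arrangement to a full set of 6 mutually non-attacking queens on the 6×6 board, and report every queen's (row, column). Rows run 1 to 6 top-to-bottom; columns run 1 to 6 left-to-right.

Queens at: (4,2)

Row 1: attacked by (4,2)→{2,5}. Safe: 1, 3, 4, 6. Place at column 4.
Row 2: attacked by (1,4)→{3,4,5}; (4,2)→{2,4}. Safe: 1, 6. Place at column 1.
Row 3: attacked by (1,4)→{2,4,6}; (2,1)→{1,2}; (4,2)→{1,2,3}. Safe: 5. Place at column 5.
Row 5: attacked by (1,4)→{4}; (2,1)→{1,4}; (3,5)→{3,5}; (4,2)→{1,2,3}. Safe: 6. Place at column 6.
Row 6: attacked by (1,4)→{4}; (2,1)→{1,5}; (3,5)→{2,5}; (4,2)→{2,4}; (5,6)→{5,6}. Safe: 3. Place at column 3.
Columns [4, 1, 5, 2, 6, 3], r−c [-3, 1, -2, 2, -1, 3], r+c [5, 3, 8, 6, 11, 9] are all distinct, so no two queens attack.

(1,4) (2,1) (3,5) (4,2) (5,6) (6,3)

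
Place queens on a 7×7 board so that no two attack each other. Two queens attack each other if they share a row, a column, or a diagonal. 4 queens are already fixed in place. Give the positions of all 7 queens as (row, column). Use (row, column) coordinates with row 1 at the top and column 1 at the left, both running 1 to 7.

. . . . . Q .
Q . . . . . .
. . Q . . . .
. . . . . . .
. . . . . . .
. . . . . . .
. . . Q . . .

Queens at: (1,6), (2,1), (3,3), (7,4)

Row 4: attacked by (1,6)→{3,6}; (2,1)→{1,3}; (3,3)→{2,3,4}; (7,4)→{1,4,7}. Safe: 5. Place at column 5.
Row 5: attacked by (1,6)→{2,6}; (2,1)→{1,4}; (3,3)→{1,3,5}; (4,5)→{4,5,6}; (7,4)→{2,4,6}. Safe: 7. Place at column 7.
Row 6: attacked by (1,6)→{1,6}; (2,1)→{1,5}; (3,3)→{3,6}; (4,5)→{3,5,7}; (5,7)→{6,7}; (7,4)→{3,4,5}. Safe: 2. Place at column 2.
Columns [6, 1, 3, 5, 7, 2, 4], r−c [-5, 1, 0, -1, -2, 4, 3], r+c [7, 3, 6, 9, 12, 8, 11] are all distinct, so no two queens attack.

(1,6) (2,1) (3,3) (4,5) (5,7) (6,2) (7,4)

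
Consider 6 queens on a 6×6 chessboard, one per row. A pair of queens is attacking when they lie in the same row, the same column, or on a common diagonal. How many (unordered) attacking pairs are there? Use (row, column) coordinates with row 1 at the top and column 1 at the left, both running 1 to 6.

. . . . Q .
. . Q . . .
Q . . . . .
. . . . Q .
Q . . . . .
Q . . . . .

Same column: (1,5)–(4,5) (column 5); (3,1)–(5,1) (column 1); (3,1)–(6,1) (column 1); (5,1)–(6,1) (column 1).
Same diagonal: (1,5)–(5,1) (|1−5| = |5−1| = 4); (2,3)–(4,5) (|2−4| = |3−5| = 2).
Total attacking pairs: 6.

6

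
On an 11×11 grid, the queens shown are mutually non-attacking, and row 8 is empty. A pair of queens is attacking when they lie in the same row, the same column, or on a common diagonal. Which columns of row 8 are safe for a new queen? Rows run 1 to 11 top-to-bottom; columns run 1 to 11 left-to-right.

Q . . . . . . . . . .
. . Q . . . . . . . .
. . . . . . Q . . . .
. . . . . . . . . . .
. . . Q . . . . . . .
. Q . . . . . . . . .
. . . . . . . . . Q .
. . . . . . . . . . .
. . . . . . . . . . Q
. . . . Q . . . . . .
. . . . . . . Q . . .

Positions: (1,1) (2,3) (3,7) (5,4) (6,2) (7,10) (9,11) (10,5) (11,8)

columns 6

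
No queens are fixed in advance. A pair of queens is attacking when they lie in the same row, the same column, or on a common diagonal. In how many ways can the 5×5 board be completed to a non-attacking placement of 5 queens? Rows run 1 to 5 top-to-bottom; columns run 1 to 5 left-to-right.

10

Branch on row 1: col 1 → 2; col 2 → 2; col 3 → 2; col 4 → 2; col 5 → 2.
Sum: 2 + 2 + 2 + 2 + 2 = 10.
(This is the classic 5-queens count.)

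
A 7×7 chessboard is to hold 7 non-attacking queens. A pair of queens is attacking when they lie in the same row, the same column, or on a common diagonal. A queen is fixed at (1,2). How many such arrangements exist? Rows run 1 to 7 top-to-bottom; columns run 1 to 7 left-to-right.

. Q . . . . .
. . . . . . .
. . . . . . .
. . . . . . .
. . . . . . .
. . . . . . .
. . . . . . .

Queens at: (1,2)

7

Branch on row 2: col 4 → 2; col 5 → 3; col 6 → 1; col 7 → 1.
Sum: 2 + 3 + 1 + 1 = 7.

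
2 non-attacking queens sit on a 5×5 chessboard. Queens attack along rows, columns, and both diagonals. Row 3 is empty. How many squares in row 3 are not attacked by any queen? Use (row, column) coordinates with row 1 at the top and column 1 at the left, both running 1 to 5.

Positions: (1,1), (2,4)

(1,1) attacks row 3 at column 1 and diagonals 3.
(2,4) attacks row 3 at column 4 and diagonals 3, 5.
Attacked columns: {1, 3, 4, 5}. Safe: {2}.

1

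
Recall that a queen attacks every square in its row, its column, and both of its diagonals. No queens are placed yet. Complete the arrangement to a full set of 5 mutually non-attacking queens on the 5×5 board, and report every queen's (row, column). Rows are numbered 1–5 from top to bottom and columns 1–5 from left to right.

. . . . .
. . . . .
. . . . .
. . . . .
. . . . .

Row 1: Safe: 1, 2, 3, 4, 5. Place at column 3.
Row 2: attacked by (1,3)→{2,3,4}. Safe: 1, 5. Place at column 5.
Row 3: attacked by (1,3)→{1,3,5}; (2,5)→{4,5}. Safe: 2. Place at column 2.
Row 4: attacked by (1,3)→{3}; (2,5)→{3,5}; (3,2)→{1,2,3}. Safe: 4. Place at column 4.
Row 5: attacked by (1,3)→{3}; (2,5)→{2,5}; (3,2)→{2,4}; (4,4)→{3,4,5}. Safe: 1. Place at column 1.
Columns [3, 5, 2, 4, 1], r−c [-2, -3, 1, 0, 4], r+c [4, 7, 5, 8, 6] are all distinct, so no two queens attack.

(1,3) (2,5) (3,2) (4,4) (5,1)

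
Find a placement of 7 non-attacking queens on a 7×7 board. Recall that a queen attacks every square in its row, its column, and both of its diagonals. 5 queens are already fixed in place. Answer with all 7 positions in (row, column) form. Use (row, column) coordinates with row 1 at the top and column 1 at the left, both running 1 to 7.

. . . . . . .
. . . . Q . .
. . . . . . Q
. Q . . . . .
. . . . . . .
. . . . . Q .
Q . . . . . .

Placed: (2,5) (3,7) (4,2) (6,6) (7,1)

Row 1: attacked by (2,5)→{4,5,6}; (3,7)→{5,7}; (4,2)→{2,5}; (6,6)→{1,6}; (7,1)→{1,7}. Safe: 3. Place at column 3.
Row 5: attacked by (1,3)→{3,7}; (2,5)→{2,5}; (3,7)→{5,7}; (4,2)→{1,2,3}; (6,6)→{5,6,7}; (7,1)→{1,3}. Safe: 4. Place at column 4.
Columns [3, 5, 7, 2, 4, 6, 1], r−c [-2, -3, -4, 2, 1, 0, 6], r+c [4, 7, 10, 6, 9, 12, 8] are all distinct, so no two queens attack.

(1,3) (2,5) (3,7) (4,2) (5,4) (6,6) (7,1)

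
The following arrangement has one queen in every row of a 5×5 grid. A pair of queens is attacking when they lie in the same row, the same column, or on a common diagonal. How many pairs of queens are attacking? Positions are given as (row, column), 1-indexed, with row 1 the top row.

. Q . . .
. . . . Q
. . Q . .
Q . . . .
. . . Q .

0

All columns are distinct and no two queens satisfy |Δrow| = |Δcol|, so no pair attacks.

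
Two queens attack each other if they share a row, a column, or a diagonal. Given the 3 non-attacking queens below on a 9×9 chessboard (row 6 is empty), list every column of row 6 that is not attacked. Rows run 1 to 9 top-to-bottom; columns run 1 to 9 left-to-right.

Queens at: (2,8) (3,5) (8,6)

(2,8) attacks row 6 at column 8 and diagonals 4.
(3,5) attacks row 6 at column 5 and diagonals 2, 8.
(8,6) attacks row 6 at column 6 and diagonals 4, 8.
Attacked columns: {2, 4, 5, 6, 8}. Safe: {1, 3, 7, 9}.

columns 1, 3, 7, 9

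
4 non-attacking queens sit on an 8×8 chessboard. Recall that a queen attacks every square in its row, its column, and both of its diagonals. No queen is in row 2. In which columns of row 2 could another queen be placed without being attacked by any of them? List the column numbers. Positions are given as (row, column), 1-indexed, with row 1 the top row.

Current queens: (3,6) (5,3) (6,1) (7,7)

(3,6) attacks row 2 at column 6 and diagonals 5, 7.
(5,3) attacks row 2 at column 3 and diagonals 6.
(6,1) attacks row 2 at column 1 and diagonals 5.
(7,7) attacks row 2 at column 7 and diagonals 2.
Attacked columns: {1, 2, 3, 5, 6, 7}. Safe: {4, 8}.

columns 4, 8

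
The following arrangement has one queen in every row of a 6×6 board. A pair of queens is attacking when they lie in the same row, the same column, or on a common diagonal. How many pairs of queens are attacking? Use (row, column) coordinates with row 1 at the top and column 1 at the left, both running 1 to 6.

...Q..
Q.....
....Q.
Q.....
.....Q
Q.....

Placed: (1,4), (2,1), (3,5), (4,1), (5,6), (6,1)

Same column: (2,1)–(4,1) (column 1); (2,1)–(6,1) (column 1); (4,1)–(6,1) (column 1).
Same diagonal: (1,4)–(4,1) (|1−4| = |4−1| = 3).
Total attacking pairs: 4.

4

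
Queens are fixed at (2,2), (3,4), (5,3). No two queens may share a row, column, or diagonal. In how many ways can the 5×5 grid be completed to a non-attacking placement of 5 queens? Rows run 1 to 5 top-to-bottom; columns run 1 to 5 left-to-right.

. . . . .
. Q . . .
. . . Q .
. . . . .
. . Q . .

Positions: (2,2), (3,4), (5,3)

Branch on row 1: col 5 → 1.
Sum: 1 = 1.

1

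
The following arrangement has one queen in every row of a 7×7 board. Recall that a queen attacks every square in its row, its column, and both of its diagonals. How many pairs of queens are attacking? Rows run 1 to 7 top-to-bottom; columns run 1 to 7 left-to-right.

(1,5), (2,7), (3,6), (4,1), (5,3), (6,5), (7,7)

Same column: (1,5)–(6,5) (column 5); (2,7)–(7,7) (column 7).
Same diagonal: (2,7)–(3,6) (|2−3| = |7−6| = 1).
Total attacking pairs: 3.

3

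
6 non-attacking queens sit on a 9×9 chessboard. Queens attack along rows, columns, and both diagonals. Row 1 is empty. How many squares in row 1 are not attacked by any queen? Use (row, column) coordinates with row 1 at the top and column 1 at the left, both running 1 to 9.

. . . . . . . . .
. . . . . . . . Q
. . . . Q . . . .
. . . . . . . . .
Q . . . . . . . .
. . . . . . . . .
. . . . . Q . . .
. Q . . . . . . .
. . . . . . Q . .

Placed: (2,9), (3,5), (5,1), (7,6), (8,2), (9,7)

(2,9) attacks row 1 at column 9 and diagonals 8.
(3,5) attacks row 1 at column 5 and diagonals 3, 7.
(5,1) attacks row 1 at column 1 and diagonals 5.
(7,6) attacks row 1 at column 6.
(8,2) attacks row 1 at column 2 and diagonals 9.
(9,7) attacks row 1 at column 7.
Attacked columns: {1, 2, 3, 5, 6, 7, 8, 9}. Safe: {4}.

1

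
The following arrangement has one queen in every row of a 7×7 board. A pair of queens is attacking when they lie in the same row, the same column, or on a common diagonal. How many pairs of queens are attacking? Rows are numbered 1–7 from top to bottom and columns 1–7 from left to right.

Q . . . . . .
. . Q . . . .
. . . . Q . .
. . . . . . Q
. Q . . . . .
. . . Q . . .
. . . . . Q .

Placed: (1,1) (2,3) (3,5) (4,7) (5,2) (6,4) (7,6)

All columns are distinct and no two queens satisfy |Δrow| = |Δcol|, so no pair attacks.

0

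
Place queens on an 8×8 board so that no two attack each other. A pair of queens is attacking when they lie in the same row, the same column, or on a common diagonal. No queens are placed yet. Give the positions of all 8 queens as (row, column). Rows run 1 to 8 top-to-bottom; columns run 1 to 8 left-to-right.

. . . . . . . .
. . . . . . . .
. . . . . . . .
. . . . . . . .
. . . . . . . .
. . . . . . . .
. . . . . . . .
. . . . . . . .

Row 1: Safe: 1, 2, 3, 4, 5, 6, 7, 8. Place at column 3.
Row 2: attacked by (1,3)→{2,3,4}. Safe: 1, 5, 6, 7, 8. Place at column 5.
Row 3: attacked by (1,3)→{1,3,5}; (2,5)→{4,5,6}. Safe: 2, 7, 8. Place at column 8.
Row 4: attacked by (1,3)→{3,6}; (2,5)→{3,5,7}; (3,8)→{7,8}. Safe: 1, 2, 4. Place at column 4.
Row 5: attacked by (1,3)→{3,7}; (2,5)→{2,5,8}; (3,8)→{6,8}; (4,4)→{3,4,5}. Safe: 1. Place at column 1.
Row 6: attacked by (1,3)→{3,8}; (2,5)→{1,5}; (3,8)→{5,8}; (4,4)→{2,4,6}; (5,1)→{1,2}. Safe: 7. Place at column 7.
Row 7: attacked by (1,3)→{3}; (2,5)→{5}; (3,8)→{4,8}; (4,4)→{1,4,7}; (5,1)→{1,3}; (6,7)→{6,7,8}. Safe: 2. Place at column 2.
Row 8: attacked by (1,3)→{3}; (2,5)→{5}; (3,8)→{3,8}; (4,4)→{4,8}; (5,1)→{1,4}; (6,7)→{5,7}; (7,2)→{1,2,3}. Safe: 6. Place at column 6.
Columns [3, 5, 8, 4, 1, 7, 2, 6], r−c [-2, -3, -5, 0, 4, -1, 5, 2], r+c [4, 7, 11, 8, 6, 13, 9, 14] are all distinct, so no two queens attack.

(1,3) (2,5) (3,8) (4,4) (5,1) (6,7) (7,2) (8,6)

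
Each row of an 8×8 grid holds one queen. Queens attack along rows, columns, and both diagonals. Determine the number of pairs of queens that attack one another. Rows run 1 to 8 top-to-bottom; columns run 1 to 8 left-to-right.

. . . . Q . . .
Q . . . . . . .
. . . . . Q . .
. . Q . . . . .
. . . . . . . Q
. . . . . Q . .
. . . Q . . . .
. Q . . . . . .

3

Same column: (3,6)–(6,6) (column 6).
Same diagonal: (2,1)–(4,3) (|2−4| = |1−3| = 2); (3,6)–(5,8) (|3−5| = |6−8| = 2).
Total attacking pairs: 3.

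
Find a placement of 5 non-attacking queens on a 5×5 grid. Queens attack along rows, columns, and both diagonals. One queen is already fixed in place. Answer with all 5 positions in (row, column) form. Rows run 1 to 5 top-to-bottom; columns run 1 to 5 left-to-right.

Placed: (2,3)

(1,5) (2,3) (3,1) (4,4) (5,2)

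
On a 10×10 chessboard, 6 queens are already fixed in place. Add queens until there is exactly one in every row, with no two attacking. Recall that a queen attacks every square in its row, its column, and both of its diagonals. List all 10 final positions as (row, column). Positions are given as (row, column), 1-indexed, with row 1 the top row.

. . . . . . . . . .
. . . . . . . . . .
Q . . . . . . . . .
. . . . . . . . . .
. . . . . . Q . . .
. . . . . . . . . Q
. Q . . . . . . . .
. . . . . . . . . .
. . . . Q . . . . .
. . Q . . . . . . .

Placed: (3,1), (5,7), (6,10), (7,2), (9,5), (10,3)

Row 1: attacked by (3,1)→{1,3}; (5,7)→{3,7}; (6,10)→{5,10}; (7,2)→{2,8}; (9,5)→{5}; (10,3)→{3}. Safe: 4, 6, 9. Place at column 6.
Row 2: attacked by (1,6)→{5,6,7}; (3,1)→{1,2}; (5,7)→{4,7,10}; (6,10)→{6,10}; (7,2)→{2,7}; (9,5)→{5}; (10,3)→{3}. Safe: 8, 9. Place at column 8.
Row 4: attacked by (1,6)→{3,6,9}; (2,8)→{6,8,10}; (3,1)→{1,2}; (5,7)→{6,7,8}; (6,10)→{8,10}; (7,2)→{2,5}; (9,5)→{5,10}; (10,3)→{3,9}. Safe: 4. Place at column 4.
Row 8: attacked by (1,6)→{6}; (2,8)→{2,8}; (3,1)→{1,6}; (4,4)→{4,8}; (5,7)→{4,7,10}; (6,10)→{8,10}; (7,2)→{1,2,3}; (9,5)→{4,5,6}; (10,3)→{1,3,5}. Safe: 9. Place at column 9.
Columns [6, 8, 1, 4, 7, 10, 2, 9, 5, 3], r−c [-5, -6, 2, 0, -2, -4, 5, -1, 4, 7], r+c [7, 10, 4, 8, 12, 16, 9, 17, 14, 13] are all distinct, so no two queens attack.

(1,6) (2,8) (3,1) (4,4) (5,7) (6,10) (7,2) (8,9) (9,5) (10,3)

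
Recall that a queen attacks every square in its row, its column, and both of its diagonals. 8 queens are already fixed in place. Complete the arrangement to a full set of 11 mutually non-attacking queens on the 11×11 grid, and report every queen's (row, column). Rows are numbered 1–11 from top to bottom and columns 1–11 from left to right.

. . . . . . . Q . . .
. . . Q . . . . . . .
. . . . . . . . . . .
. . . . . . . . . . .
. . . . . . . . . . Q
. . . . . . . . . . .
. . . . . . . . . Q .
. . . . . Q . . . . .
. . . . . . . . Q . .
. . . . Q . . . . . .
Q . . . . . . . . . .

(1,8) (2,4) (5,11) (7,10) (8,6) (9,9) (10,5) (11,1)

Row 3: attacked by (1,8)→{6,8,10}; (2,4)→{3,4,5}; (5,11)→{9,11}; (7,10)→{6,10}; (8,6)→{1,6,11}; (9,9)→{3,9}; (10,5)→{5}; (11,1)→{1,9}. Safe: 2, 7. Place at column 7.
Row 4: attacked by (1,8)→{5,8,11}; (2,4)→{2,4,6}; (3,7)→{6,7,8}; (5,11)→{10,11}; (7,10)→{7,10}; (8,6)→{2,6,10}; (9,9)→{4,9}; (10,5)→{5,11}; (11,1)→{1,8}. Safe: 3. Place at column 3.
Row 6: attacked by (1,8)→{3,8}; (2,4)→{4,8}; (3,7)→{4,7,10}; (4,3)→{1,3,5}; (5,11)→{10,11}; (7,10)→{9,10,11}; (8,6)→{4,6,8}; (9,9)→{6,9}; (10,5)→{1,5,9}; (11,1)→{1,6}. Safe: 2. Place at column 2.
Columns [8, 4, 7, 3, 11, 2, 10, 6, 9, 5, 1], r−c [-7, -2, -4, 1, -6, 4, -3, 2, 0, 5, 10], r+c [9, 6, 10, 7, 16, 8, 17, 14, 18, 15, 12] are all distinct, so no two queens attack.

(1,8) (2,4) (3,7) (4,3) (5,11) (6,2) (7,10) (8,6) (9,9) (10,5) (11,1)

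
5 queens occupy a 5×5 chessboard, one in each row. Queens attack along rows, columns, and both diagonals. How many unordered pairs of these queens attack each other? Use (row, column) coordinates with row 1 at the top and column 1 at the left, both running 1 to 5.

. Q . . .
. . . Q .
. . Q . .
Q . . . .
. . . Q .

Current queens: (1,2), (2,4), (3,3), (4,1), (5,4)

Same column: (2,4)–(5,4) (column 4).
Same diagonal: (2,4)–(3,3) (|2−3| = |4−3| = 1).
Total attacking pairs: 2.

2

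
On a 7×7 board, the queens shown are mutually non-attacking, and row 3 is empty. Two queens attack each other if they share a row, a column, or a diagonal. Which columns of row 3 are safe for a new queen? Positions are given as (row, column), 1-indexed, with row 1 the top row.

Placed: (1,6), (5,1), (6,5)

(1,6) attacks row 3 at column 6 and diagonals 4.
(5,1) attacks row 3 at column 1 and diagonals 3.
(6,5) attacks row 3 at column 5 and diagonals 2.
Attacked columns: {1, 2, 3, 4, 5, 6}. Safe: {7}.

columns 7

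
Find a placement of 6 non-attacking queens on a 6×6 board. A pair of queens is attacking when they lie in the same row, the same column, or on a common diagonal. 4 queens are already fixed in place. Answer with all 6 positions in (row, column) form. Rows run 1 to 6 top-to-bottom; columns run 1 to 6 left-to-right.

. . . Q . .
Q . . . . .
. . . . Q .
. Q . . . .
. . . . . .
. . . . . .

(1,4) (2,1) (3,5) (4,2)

Row 5: attacked by (1,4)→{4}; (2,1)→{1,4}; (3,5)→{3,5}; (4,2)→{1,2,3}. Safe: 6. Place at column 6.
Row 6: attacked by (1,4)→{4}; (2,1)→{1,5}; (3,5)→{2,5}; (4,2)→{2,4}; (5,6)→{5,6}. Safe: 3. Place at column 3.
Columns [4, 1, 5, 2, 6, 3], r−c [-3, 1, -2, 2, -1, 3], r+c [5, 3, 8, 6, 11, 9] are all distinct, so no two queens attack.

(1,4) (2,1) (3,5) (4,2) (5,6) (6,3)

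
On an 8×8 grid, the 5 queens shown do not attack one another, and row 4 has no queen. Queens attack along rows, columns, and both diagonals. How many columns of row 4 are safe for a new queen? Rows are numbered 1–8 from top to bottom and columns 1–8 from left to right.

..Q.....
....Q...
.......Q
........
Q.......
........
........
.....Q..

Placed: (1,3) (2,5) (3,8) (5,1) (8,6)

1

(1,3) attacks row 4 at column 3 and diagonals 6.
(2,5) attacks row 4 at column 5 and diagonals 3, 7.
(3,8) attacks row 4 at column 8 and diagonals 7.
(5,1) attacks row 4 at column 1 and diagonals 2.
(8,6) attacks row 4 at column 6 and diagonals 2.
Attacked columns: {1, 2, 3, 5, 6, 7, 8}. Safe: {4}.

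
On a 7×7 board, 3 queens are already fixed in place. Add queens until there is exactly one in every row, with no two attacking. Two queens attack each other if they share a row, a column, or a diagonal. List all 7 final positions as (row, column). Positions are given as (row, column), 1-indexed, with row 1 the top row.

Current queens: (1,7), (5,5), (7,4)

(1,7) (2,3) (3,6) (4,2) (5,5) (6,1) (7,4)

Row 2: attacked by (1,7)→{6,7}; (5,5)→{2,5}; (7,4)→{4}. Safe: 1, 3. Place at column 3.
Row 3: attacked by (1,7)→{5,7}; (2,3)→{2,3,4}; (5,5)→{3,5,7}; (7,4)→{4}. Safe: 1, 6. Place at column 6.
Row 4: attacked by (1,7)→{4,7}; (2,3)→{1,3,5}; (3,6)→{5,6,7}; (5,5)→{4,5,6}; (7,4)→{1,4,7}. Safe: 2. Place at column 2.
Row 6: attacked by (1,7)→{2,7}; (2,3)→{3,7}; (3,6)→{3,6}; (4,2)→{2,4}; (5,5)→{4,5,6}; (7,4)→{3,4,5}. Safe: 1. Place at column 1.
Columns [7, 3, 6, 2, 5, 1, 4], r−c [-6, -1, -3, 2, 0, 5, 3], r+c [8, 5, 9, 6, 10, 7, 11] are all distinct, so no two queens attack.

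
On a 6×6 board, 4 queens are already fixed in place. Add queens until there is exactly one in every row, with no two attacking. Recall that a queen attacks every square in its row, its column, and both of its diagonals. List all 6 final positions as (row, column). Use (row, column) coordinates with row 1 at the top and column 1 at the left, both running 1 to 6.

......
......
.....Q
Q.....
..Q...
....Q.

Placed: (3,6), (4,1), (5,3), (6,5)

Row 1: attacked by (3,6)→{4,6}; (4,1)→{1,4}; (5,3)→{3}; (6,5)→{5}. Safe: 2. Place at column 2.
Row 2: attacked by (1,2)→{1,2,3}; (3,6)→{5,6}; (4,1)→{1,3}; (5,3)→{3,6}; (6,5)→{1,5}. Safe: 4. Place at column 4.
Columns [2, 4, 6, 1, 3, 5], r−c [-1, -2, -3, 3, 2, 1], r+c [3, 6, 9, 5, 8, 11] are all distinct, so no two queens attack.

(1,2) (2,4) (3,6) (4,1) (5,3) (6,5)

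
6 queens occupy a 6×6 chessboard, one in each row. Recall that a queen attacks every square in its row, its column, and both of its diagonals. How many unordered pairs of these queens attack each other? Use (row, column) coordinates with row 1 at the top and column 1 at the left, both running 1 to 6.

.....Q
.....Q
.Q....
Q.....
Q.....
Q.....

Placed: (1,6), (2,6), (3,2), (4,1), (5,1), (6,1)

6

Same column: (1,6)–(2,6) (column 6); (4,1)–(5,1) (column 1); (4,1)–(6,1) (column 1); (5,1)–(6,1) (column 1).
Same diagonal: (1,6)–(6,1) (|1−6| = |6−1| = 5); (3,2)–(4,1) (|3−4| = |2−1| = 1).
Total attacking pairs: 6.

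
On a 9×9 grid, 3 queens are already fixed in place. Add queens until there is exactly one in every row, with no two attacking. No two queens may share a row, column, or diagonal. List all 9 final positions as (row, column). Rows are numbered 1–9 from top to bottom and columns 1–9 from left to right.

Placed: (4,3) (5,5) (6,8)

(1,7) (2,9) (3,1) (4,3) (5,5) (6,8) (7,2) (8,4) (9,6)

Row 1: attacked by (4,3)→{3,6}; (5,5)→{1,5,9}; (6,8)→{3,8}. Safe: 2, 4, 7. Place at column 7.
Row 2: attacked by (1,7)→{6,7,8}; (4,3)→{1,3,5}; (5,5)→{2,5,8}; (6,8)→{4,8}. Safe: 9. Place at column 9.
Row 3: attacked by (1,7)→{5,7,9}; (2,9)→{8,9}; (4,3)→{2,3,4}; (5,5)→{3,5,7}; (6,8)→{5,8}. Safe: 1, 6. Place at column 1.
Row 7: attacked by (1,7)→{1,7}; (2,9)→{4,9}; (3,1)→{1,5}; (4,3)→{3,6}; (5,5)→{3,5,7}; (6,8)→{7,8,9}. Safe: 2. Place at column 2.
Row 8: attacked by (1,7)→{7}; (2,9)→{3,9}; (3,1)→{1,6}; (4,3)→{3,7}; (5,5)→{2,5,8}; (6,8)→{6,8}; (7,2)→{1,2,3}. Safe: 4. Place at column 4.
Row 9: attacked by (1,7)→{7}; (2,9)→{2,9}; (3,1)→{1,7}; (4,3)→{3,8}; (5,5)→{1,5,9}; (6,8)→{5,8}; (7,2)→{2,4}; (8,4)→{3,4,5}. Safe: 6. Place at column 6.
Columns [7, 9, 1, 3, 5, 8, 2, 4, 6], r−c [-6, -7, 2, 1, 0, -2, 5, 4, 3], r+c [8, 11, 4, 7, 10, 14, 9, 12, 15] are all distinct, so no two queens attack.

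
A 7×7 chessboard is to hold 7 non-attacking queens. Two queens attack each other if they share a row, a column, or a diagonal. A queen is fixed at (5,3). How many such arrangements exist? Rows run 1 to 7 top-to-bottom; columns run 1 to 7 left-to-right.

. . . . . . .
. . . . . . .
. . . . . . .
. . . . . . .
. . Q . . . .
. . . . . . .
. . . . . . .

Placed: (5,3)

6

Branch on row 1: col 1 → 1; col 2 → 1; col 4 → 1; col 5 → 2; col 6 → 1.
Sum: 1 + 1 + 1 + 2 + 1 = 6.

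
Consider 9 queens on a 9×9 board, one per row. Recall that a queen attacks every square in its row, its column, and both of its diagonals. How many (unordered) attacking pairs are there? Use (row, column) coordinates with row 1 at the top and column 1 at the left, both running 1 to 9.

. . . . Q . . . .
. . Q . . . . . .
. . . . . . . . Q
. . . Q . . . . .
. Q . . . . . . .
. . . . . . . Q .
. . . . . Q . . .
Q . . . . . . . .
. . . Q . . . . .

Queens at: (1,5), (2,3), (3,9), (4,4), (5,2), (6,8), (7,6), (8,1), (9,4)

Same column: (4,4)–(9,4) (column 4).
Same diagonal: (7,6)–(9,4) (|7−9| = |6−4| = 2).
Total attacking pairs: 2.

2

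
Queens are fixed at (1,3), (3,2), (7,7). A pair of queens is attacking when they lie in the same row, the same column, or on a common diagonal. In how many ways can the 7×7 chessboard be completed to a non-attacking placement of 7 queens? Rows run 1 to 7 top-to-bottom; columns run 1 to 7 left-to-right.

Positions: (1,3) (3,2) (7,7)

1

Branch on row 2: col 5 → 0; col 6 → 1.
Sum: 0 + 1 = 1.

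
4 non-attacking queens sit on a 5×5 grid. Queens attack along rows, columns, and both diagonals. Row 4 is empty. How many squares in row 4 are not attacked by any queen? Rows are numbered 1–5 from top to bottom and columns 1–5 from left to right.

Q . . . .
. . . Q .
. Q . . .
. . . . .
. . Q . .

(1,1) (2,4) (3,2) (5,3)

(1,1) attacks row 4 at column 1 and diagonals 4.
(2,4) attacks row 4 at column 4 and diagonals 2.
(3,2) attacks row 4 at column 2 and diagonals 1, 3.
(5,3) attacks row 4 at column 3 and diagonals 2, 4.
Attacked columns: {1, 2, 3, 4}. Safe: {5}.

1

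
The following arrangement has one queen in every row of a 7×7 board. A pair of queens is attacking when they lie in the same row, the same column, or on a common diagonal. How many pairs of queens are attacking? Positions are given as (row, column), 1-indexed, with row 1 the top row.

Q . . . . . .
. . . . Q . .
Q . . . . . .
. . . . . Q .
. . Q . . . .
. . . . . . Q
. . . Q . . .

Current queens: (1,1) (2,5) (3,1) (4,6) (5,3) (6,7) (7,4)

Same column: (1,1)–(3,1) (column 1).
Same diagonal: (3,1)–(5,3) (|3−5| = |1−3| = 2).
Total attacking pairs: 2.

2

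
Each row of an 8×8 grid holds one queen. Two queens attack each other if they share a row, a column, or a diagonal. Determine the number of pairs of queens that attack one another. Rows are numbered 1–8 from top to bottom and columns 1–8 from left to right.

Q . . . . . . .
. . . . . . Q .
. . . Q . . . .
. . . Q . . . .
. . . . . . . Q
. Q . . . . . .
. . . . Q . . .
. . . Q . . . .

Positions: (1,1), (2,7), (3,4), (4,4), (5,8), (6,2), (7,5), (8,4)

7

Same column: (3,4)–(4,4) (column 4); (3,4)–(8,4) (column 4); (4,4)–(8,4) (column 4).
Same diagonal: (1,1)–(4,4) (|1−4| = |1−4| = 3); (4,4)–(6,2) (|4−6| = |4−2| = 2); (6,2)–(8,4) (|6−8| = |2−4| = 2); (7,5)–(8,4) (|7−8| = |5−4| = 1).
Total attacking pairs: 7.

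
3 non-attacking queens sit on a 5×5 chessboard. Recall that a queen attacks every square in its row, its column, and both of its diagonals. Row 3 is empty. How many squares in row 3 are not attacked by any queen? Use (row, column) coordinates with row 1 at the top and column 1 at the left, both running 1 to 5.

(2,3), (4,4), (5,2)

1

(2,3) attacks row 3 at column 3 and diagonals 2, 4.
(4,4) attacks row 3 at column 4 and diagonals 3, 5.
(5,2) attacks row 3 at column 2 and diagonals 4.
Attacked columns: {2, 3, 4, 5}. Safe: {1}.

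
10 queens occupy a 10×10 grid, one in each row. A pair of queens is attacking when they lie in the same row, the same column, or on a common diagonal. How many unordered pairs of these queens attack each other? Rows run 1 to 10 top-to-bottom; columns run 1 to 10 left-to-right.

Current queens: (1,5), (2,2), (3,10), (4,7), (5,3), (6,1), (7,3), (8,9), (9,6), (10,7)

Same column: (4,7)–(10,7) (column 7); (5,3)–(7,3) (column 3).
Same diagonal: (8,9)–(10,7) (|8−10| = |9−7| = 2); (9,6)–(10,7) (|9−10| = |6−7| = 1).
Total attacking pairs: 4.

4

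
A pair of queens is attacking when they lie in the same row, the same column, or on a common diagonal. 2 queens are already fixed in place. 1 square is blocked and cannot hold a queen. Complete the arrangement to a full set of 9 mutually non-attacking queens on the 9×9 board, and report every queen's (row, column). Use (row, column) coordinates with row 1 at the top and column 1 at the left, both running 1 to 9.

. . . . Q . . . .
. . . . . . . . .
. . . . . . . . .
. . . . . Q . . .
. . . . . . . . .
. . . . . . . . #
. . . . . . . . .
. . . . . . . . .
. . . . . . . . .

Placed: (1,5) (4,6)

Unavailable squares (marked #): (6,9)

Row 2: attacked by (1,5)→{4,5,6}; (4,6)→{4,6,8}. Safe: 1, 2, 3, 7, 9. Place at column 7.
Row 3: attacked by (1,5)→{3,5,7}; (2,7)→{6,7,8}; (4,6)→{5,6,7}. Safe: 1, 2, 4, 9. Place at column 2.
Row 5: attacked by (1,5)→{1,5,9}; (2,7)→{4,7}; (3,2)→{2,4}; (4,6)→{5,6,7}. Safe: 3, 8. Place at column 3.
Row 6: attacked by (1,5)→{5}; (2,7)→{3,7}; (3,2)→{2,5}; (4,6)→{4,6,8}; (5,3)→{2,3,4}. Blocked: 9. Safe: 1. Place at column 1.
Row 7: attacked by (1,5)→{5}; (2,7)→{2,7}; (3,2)→{2,6}; (4,6)→{3,6,9}; (5,3)→{1,3,5}; (6,1)→{1,2}. Safe: 4, 8. Place at column 8.
Row 8: attacked by (1,5)→{5}; (2,7)→{1,7}; (3,2)→{2,7}; (4,6)→{2,6}; (5,3)→{3,6}; (6,1)→{1,3}; (7,8)→{7,8,9}. Safe: 4. Place at column 4.
Row 9: attacked by (1,5)→{5}; (2,7)→{7}; (3,2)→{2,8}; (4,6)→{1,6}; (5,3)→{3,7}; (6,1)→{1,4}; (7,8)→{6,8}; (8,4)→{3,4,5}. Safe: 9. Place at column 9.
Columns [5, 7, 2, 6, 3, 1, 8, 4, 9], r−c [-4, -5, 1, -2, 2, 5, -1, 4, 0], r+c [6, 9, 5, 10, 8, 7, 15, 12, 18] are all distinct, so no two queens attack.

(1,5) (2,7) (3,2) (4,6) (5,3) (6,1) (7,8) (8,4) (9,9)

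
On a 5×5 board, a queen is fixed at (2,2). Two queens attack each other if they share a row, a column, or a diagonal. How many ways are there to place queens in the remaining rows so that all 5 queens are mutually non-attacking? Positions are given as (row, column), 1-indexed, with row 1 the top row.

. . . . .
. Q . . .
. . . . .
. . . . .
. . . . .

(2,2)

Branch on row 1: col 4 → 1; col 5 → 1.
Sum: 1 + 1 = 2.

2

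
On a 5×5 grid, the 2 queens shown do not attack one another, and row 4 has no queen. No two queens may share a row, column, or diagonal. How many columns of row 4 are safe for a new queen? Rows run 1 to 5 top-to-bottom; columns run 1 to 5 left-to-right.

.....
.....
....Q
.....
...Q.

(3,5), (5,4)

(3,5) attacks row 4 at column 5 and diagonals 4.
(5,4) attacks row 4 at column 4 and diagonals 3, 5.
Attacked columns: {3, 4, 5}. Safe: {1, 2}.

2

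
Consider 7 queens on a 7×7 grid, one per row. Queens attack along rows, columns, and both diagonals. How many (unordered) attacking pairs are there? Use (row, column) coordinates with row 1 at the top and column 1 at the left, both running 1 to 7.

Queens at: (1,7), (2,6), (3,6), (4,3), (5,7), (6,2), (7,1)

8

Same column: (1,7)–(5,7) (column 7); (2,6)–(3,6) (column 6).
Same diagonal: (1,7)–(2,6) (|1−2| = |7−6| = 1); (1,7)–(6,2) (|1−6| = |7−2| = 5); (1,7)–(7,1) (|1−7| = |7−1| = 6); (2,6)–(6,2) (|2−6| = |6−2| = 4); (2,6)–(7,1) (|2−7| = |6−1| = 5); (6,2)–(7,1) (|6−7| = |2−1| = 1).
Total attacking pairs: 8.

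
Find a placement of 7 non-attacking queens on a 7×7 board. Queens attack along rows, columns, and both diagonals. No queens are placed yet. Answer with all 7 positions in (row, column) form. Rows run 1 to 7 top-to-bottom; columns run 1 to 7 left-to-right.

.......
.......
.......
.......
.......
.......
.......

Row 1: Safe: 1, 2, 3, 4, 5, 6, 7. Place at column 1.
Row 2: attacked by (1,1)→{1,2}. Safe: 3, 4, 5, 6, 7. Place at column 6.
Row 3: attacked by (1,1)→{1,3}; (2,6)→{5,6,7}. Safe: 2, 4. Place at column 4.
Row 4: attacked by (1,1)→{1,4}; (2,6)→{4,6}; (3,4)→{3,4,5}. Safe: 2, 7. Place at column 2.
Row 5: attacked by (1,1)→{1,5}; (2,6)→{3,6}; (3,4)→{2,4,6}; (4,2)→{1,2,3}. Safe: 7. Place at column 7.
Row 6: attacked by (1,1)→{1,6}; (2,6)→{2,6}; (3,4)→{1,4,7}; (4,2)→{2,4}; (5,7)→{6,7}. Safe: 3, 5. Place at column 5.
Row 7: attacked by (1,1)→{1,7}; (2,6)→{1,6}; (3,4)→{4}; (4,2)→{2,5}; (5,7)→{5,7}; (6,5)→{4,5,6}. Safe: 3. Place at column 3.
Columns [1, 6, 4, 2, 7, 5, 3], r−c [0, -4, -1, 2, -2, 1, 4], r+c [2, 8, 7, 6, 12, 11, 10] are all distinct, so no two queens attack.

(1,1) (2,6) (3,4) (4,2) (5,7) (6,5) (7,3)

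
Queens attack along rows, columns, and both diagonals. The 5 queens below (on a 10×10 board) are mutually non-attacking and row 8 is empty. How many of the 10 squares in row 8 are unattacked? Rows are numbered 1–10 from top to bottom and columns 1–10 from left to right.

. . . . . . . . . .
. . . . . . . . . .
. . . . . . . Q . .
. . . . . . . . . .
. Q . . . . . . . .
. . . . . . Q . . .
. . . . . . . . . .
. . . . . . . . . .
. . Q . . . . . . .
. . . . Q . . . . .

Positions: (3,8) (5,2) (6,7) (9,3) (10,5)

3

(3,8) attacks row 8 at column 8 and diagonals 3.
(5,2) attacks row 8 at column 2 and diagonals 5.
(6,7) attacks row 8 at column 7 and diagonals 5, 9.
(9,3) attacks row 8 at column 3 and diagonals 2, 4.
(10,5) attacks row 8 at column 5 and diagonals 3, 7.
Attacked columns: {2, 3, 4, 5, 7, 8, 9}. Safe: {1, 6, 10}.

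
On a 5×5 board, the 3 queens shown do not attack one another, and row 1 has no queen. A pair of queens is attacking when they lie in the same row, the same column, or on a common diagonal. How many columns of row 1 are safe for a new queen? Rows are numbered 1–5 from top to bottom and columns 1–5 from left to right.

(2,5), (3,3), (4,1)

1

(2,5) attacks row 1 at column 5 and diagonals 4.
(3,3) attacks row 1 at column 3 and diagonals 1, 5.
(4,1) attacks row 1 at column 1 and diagonals 4.
Attacked columns: {1, 3, 4, 5}. Safe: {2}.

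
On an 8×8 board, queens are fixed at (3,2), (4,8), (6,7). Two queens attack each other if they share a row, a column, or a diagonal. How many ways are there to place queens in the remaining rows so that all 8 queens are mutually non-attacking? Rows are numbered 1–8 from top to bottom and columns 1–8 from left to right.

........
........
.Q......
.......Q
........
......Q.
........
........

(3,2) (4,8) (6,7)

2

Branch on row 1: col 1 → 0; col 3 → 1; col 6 → 1.
Sum: 0 + 1 + 1 = 2.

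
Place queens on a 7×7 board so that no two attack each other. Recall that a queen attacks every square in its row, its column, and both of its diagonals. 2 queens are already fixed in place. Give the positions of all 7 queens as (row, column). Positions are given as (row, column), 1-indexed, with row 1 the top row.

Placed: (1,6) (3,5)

Row 2: attacked by (1,6)→{5,6,7}; (3,5)→{4,5,6}. Safe: 1, 2, 3. Place at column 2.
Row 4: attacked by (1,6)→{3,6}; (2,2)→{2,4}; (3,5)→{4,5,6}. Safe: 1, 7. Place at column 1.
Row 5: attacked by (1,6)→{2,6}; (2,2)→{2,5}; (3,5)→{3,5,7}; (4,1)→{1,2}. Safe: 4. Place at column 4.
Row 6: attacked by (1,6)→{1,6}; (2,2)→{2,6}; (3,5)→{2,5}; (4,1)→{1,3}; (5,4)→{3,4,5}. Safe: 7. Place at column 7.
Row 7: attacked by (1,6)→{6}; (2,2)→{2,7}; (3,5)→{1,5}; (4,1)→{1,4}; (5,4)→{2,4,6}; (6,7)→{6,7}. Safe: 3. Place at column 3.
Columns [6, 2, 5, 1, 4, 7, 3], r−c [-5, 0, -2, 3, 1, -1, 4], r+c [7, 4, 8, 5, 9, 13, 10] are all distinct, so no two queens attack.

(1,6) (2,2) (3,5) (4,1) (5,4) (6,7) (7,3)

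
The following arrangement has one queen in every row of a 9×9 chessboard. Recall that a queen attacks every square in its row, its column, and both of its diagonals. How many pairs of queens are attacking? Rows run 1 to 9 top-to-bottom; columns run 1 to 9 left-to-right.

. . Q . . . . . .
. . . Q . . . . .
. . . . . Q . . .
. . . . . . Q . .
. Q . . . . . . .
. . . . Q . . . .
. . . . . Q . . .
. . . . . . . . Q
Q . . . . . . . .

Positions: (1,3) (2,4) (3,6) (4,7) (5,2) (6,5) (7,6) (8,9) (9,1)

5

Same column: (3,6)–(7,6) (column 6).
Same diagonal: (1,3)–(2,4) (|1−2| = |3−4| = 1); (3,6)–(4,7) (|3−4| = |6−7| = 1); (4,7)–(6,5) (|4−6| = |7−5| = 2); (6,5)–(7,6) (|6−7| = |5−6| = 1).
Total attacking pairs: 5.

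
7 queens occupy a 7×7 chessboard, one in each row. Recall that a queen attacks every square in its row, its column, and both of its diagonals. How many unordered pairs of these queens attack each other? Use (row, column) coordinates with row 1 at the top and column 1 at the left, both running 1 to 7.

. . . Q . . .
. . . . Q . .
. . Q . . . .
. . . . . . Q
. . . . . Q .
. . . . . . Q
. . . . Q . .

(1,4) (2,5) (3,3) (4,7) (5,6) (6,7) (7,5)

7

Same column: (2,5)–(7,5) (column 5); (4,7)–(6,7) (column 7).
Same diagonal: (1,4)–(2,5) (|1−2| = |4−5| = 1); (1,4)–(4,7) (|1−4| = |4−7| = 3); (2,5)–(4,7) (|2−4| = |5−7| = 2); (4,7)–(5,6) (|4−5| = |7−6| = 1); (5,6)–(6,7) (|5−6| = |6−7| = 1).
Total attacking pairs: 7.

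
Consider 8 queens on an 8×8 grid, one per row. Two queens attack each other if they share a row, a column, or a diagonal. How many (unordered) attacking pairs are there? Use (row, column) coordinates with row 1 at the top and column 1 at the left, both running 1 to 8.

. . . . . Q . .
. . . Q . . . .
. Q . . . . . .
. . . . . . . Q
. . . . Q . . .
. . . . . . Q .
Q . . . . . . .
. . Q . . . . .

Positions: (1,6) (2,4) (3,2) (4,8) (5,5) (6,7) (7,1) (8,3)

All columns are distinct and no two queens satisfy |Δrow| = |Δcol|, so no pair attacks.

0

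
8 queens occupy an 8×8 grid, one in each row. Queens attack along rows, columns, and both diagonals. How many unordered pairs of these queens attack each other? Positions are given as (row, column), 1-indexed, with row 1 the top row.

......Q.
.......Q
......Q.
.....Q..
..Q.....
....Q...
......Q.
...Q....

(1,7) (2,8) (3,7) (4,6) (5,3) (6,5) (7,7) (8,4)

Same column: (1,7)–(3,7) (column 7); (1,7)–(7,7) (column 7); (3,7)–(7,7) (column 7).
Same diagonal: (1,7)–(2,8) (|1−2| = |7−8| = 1); (1,7)–(5,3) (|1−5| = |7−3| = 4); (2,8)–(3,7) (|2−3| = |8−7| = 1); (2,8)–(4,6) (|2−4| = |8−6| = 2); (3,7)–(4,6) (|3−4| = |7−6| = 1).
Total attacking pairs: 8.

8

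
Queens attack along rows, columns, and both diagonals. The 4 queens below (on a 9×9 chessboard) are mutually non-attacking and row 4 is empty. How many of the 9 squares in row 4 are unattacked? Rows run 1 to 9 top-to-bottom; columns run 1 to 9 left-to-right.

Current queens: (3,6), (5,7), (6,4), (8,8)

3

(3,6) attacks row 4 at column 6 and diagonals 5, 7.
(5,7) attacks row 4 at column 7 and diagonals 6, 8.
(6,4) attacks row 4 at column 4 and diagonals 2, 6.
(8,8) attacks row 4 at column 8 and diagonals 4.
Attacked columns: {2, 4, 5, 6, 7, 8}. Safe: {1, 3, 9}.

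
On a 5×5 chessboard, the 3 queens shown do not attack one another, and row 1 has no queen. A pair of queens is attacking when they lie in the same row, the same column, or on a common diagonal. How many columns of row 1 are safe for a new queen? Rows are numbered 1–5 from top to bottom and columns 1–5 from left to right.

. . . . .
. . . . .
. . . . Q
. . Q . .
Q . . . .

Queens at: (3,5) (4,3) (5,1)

2

(3,5) attacks row 1 at column 5 and diagonals 3.
(4,3) attacks row 1 at column 3.
(5,1) attacks row 1 at column 1 and diagonals 5.
Attacked columns: {1, 3, 5}. Safe: {2, 4}.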